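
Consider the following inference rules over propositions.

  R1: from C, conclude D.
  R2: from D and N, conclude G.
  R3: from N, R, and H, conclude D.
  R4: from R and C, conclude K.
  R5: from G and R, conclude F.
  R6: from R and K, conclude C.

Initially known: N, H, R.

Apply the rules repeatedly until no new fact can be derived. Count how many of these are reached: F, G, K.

2

From N, R, and H, R3 gives D.
From D and N, R2 gives G.
G and R hold, so F follows (R5).
F: reached.
G: reached.
K would need R and C (R4), but C is never established.
Reached: F and G — 2 of the 3.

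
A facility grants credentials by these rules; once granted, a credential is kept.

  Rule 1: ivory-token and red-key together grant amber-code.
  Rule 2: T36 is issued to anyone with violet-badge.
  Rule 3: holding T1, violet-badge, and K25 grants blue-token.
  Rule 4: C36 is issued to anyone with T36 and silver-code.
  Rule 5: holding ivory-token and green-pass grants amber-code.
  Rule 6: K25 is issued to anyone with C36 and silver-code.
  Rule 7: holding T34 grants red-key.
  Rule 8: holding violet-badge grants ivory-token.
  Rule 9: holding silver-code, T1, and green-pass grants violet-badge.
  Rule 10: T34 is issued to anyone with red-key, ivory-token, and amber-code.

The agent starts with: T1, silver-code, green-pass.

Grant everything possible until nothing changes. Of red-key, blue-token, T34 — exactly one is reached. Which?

blue-token

Holding silver-code, T1, and green-pass grants violet-badge (Rule 9).
Holding violet-badge grants T36 (Rule 2).
Holding T36 and silver-code grants C36 (Rule 4).
Holding C36 and silver-code grants K25 (Rule 6).
Holding T1, violet-badge, and K25 grants blue-token (Rule 3).
red-key would need T34 (Rule 7), but T34 is never granted. T34 would need red-key, ivory-token, and amber-code (Rule 10), but red-key is never granted.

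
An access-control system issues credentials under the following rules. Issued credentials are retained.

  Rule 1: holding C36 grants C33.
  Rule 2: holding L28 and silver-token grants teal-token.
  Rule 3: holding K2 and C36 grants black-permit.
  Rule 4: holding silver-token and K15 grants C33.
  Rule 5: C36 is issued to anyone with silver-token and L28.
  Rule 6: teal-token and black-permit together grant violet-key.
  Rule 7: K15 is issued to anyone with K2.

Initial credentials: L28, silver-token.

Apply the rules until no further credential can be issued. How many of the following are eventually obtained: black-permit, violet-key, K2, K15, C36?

1

Holding silver-token and L28 grants C36 (Rule 5).
black-permit would need K2 and C36 (Rule 3), but K2 is never granted.
violet-key would need teal-token and black-permit (Rule 6), but black-permit is never granted.
No rule produces K2, and it is not given.
K15 would need K2 (Rule 7), but K2 is never granted.
C36: reached.
Reached: C36 — 1 of the 5.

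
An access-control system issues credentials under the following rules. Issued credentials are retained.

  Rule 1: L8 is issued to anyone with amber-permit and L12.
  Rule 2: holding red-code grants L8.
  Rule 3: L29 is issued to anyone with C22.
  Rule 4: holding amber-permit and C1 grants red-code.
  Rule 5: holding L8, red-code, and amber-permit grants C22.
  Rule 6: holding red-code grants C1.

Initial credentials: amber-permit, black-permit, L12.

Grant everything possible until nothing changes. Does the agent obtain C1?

No

C1 would need red-code (Rule 6), but red-code is never granted.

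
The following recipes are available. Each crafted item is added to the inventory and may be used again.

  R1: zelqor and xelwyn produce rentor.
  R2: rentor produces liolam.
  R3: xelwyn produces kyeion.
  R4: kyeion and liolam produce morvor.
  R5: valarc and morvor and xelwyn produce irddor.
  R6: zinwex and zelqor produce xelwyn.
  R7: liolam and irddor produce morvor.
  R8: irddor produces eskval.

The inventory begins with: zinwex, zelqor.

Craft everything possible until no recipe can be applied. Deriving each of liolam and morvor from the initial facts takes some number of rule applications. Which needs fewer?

liolam

liolam: zinwex and zelqor → xelwyn (R6). zelqor and xelwyn → rentor (R1). Using R2, rentor makes liolam. [3 rule applications]
morvor: zinwex and zelqor → xelwyn (R6). Using R3, xelwyn makes kyeion. zelqor and xelwyn → rentor (R1). rentor → liolam (R2). Using R4, kyeion and liolam make morvor. [5 rule applications]
liolam needs fewer.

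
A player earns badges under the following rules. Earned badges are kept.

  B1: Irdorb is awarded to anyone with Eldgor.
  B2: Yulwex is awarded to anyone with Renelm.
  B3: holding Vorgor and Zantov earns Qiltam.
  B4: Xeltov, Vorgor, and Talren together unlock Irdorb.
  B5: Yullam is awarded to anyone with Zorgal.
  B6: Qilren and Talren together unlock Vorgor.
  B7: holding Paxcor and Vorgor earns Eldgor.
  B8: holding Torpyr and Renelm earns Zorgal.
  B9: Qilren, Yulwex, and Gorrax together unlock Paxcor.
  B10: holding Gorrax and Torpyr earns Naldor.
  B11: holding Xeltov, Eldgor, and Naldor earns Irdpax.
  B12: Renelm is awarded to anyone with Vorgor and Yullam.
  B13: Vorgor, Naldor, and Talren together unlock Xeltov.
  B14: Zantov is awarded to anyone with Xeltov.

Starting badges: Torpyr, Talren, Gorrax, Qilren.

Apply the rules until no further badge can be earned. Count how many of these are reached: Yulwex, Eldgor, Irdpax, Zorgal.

Yulwex would need Renelm (B2), but Renelm is never earned.
Eldgor would need Paxcor and Vorgor (B7), but Paxcor is never earned.
Irdpax would need Xeltov, Eldgor, and Naldor (B11), but Eldgor is never earned.
Zorgal would need Torpyr and Renelm (B8), but Renelm is never earned.
None of the 4 are reached.

0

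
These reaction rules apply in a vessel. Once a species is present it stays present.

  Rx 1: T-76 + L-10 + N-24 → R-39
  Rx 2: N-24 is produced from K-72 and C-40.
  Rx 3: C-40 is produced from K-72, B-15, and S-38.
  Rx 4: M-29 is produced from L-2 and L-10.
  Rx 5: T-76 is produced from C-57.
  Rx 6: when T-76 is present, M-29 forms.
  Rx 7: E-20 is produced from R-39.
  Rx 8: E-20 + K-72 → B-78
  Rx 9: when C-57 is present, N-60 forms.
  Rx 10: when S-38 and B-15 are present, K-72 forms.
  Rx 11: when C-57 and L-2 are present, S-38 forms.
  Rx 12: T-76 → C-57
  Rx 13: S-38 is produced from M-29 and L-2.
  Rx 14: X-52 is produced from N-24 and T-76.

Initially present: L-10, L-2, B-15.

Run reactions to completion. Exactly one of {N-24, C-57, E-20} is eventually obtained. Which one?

L-2 and L-10 present → M-29 forms (Rx 4).
M-29 and L-2 present → S-38 forms (Rx 13).
S-38 and B-15 present → K-72 forms (Rx 10).
K-72, B-15, and S-38 present → C-40 forms (Rx 3).
K-72 and C-40 present → N-24 forms (Rx 2).
E-20 would need R-39 (Rx 7), but R-39 never forms. C-57 would need T-76 (Rx 12), but T-76 never forms.

N-24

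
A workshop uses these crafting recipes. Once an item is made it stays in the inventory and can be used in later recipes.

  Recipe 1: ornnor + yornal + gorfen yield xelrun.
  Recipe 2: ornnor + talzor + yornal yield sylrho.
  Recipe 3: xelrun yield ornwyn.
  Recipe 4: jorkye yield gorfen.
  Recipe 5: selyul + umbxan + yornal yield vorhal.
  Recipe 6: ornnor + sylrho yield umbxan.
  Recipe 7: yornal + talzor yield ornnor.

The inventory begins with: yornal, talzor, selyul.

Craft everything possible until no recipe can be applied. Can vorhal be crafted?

yornal + talzor → ornnor (Recipe 7).
ornnor + talzor + yornal → sylrho (Recipe 2).
Using Recipe 6, ornnor and sylrho make umbxan.
Using Recipe 5, selyul, umbxan, and yornal make vorhal.

Yes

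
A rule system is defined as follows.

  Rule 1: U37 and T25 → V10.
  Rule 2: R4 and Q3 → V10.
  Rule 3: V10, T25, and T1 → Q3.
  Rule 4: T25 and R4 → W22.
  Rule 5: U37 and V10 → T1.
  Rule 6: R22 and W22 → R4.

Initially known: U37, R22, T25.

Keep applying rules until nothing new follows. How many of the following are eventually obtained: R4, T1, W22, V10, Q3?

3

U37 and T25 hold, so V10 follows (Rule 1).
U37 and V10 hold, so T1 follows (Rule 5).
From V10, T25, and T1, Rule 3 gives Q3.
R4 would need R22 and W22 (Rule 6), but W22 is never established.
T1: reached.
W22 would need T25 and R4 (Rule 4), but R4 is never established.
V10: reached.
Q3: reached.
Reached: T1, V10, and Q3 — 3 of the 5.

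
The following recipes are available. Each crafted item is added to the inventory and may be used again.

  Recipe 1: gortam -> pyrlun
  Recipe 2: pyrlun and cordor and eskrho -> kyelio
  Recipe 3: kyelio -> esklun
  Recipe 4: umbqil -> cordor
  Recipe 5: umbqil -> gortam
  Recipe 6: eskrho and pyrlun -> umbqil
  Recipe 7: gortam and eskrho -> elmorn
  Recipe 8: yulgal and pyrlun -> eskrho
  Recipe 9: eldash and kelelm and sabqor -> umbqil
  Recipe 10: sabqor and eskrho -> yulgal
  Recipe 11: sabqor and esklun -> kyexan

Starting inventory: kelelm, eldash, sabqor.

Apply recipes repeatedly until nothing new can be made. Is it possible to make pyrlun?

Yes

eldash and kelelm and sabqor -> umbqil (Recipe 9).
umbqil -> gortam (Recipe 5).
Using Recipe 1, gortam makes pyrlun.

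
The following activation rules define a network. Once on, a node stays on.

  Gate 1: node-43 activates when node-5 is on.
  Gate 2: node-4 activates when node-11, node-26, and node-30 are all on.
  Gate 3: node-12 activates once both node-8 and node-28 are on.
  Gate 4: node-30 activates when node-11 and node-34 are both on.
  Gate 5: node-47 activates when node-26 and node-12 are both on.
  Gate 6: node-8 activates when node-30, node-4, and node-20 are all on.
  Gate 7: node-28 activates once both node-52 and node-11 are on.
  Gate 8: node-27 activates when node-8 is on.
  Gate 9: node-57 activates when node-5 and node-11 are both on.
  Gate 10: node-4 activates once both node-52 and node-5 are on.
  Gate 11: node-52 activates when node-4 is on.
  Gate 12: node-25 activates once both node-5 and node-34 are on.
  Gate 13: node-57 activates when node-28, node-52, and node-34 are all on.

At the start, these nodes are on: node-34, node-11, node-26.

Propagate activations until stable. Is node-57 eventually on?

node-11 and node-34 are on, so node-30 activates (Gate 4).
Gate 2: node-11, node-26, and node-30 on → node-4 on.
node-4 is on, so node-52 activates (Gate 11).
Gate 7: node-52 and node-11 on → node-28 on.
node-28, node-52, and node-34 are on, so node-57 activates (Gate 13).

Yes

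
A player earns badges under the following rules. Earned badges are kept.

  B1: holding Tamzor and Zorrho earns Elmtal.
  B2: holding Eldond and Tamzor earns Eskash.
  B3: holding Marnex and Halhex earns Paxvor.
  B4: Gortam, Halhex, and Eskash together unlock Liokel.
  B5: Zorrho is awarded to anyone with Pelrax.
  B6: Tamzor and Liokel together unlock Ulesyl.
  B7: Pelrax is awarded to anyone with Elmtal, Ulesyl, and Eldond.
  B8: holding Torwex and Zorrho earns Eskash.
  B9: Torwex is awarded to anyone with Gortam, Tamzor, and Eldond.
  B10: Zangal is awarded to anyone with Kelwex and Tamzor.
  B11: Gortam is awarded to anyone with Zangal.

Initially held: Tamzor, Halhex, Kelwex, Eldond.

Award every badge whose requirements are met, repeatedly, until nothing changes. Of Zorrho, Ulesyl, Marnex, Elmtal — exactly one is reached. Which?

With Eldond and Tamzor, Eskash is earned (B2).
With Kelwex and Tamzor, Zangal is earned (B10).
With Zangal, Gortam is earned (B11).
With Gortam, Halhex, and Eskash, Liokel is earned (B4).
With Tamzor and Liokel, Ulesyl is earned (B6).
Elmtal would need Tamzor and Zorrho (B1), but Zorrho is never earned. Zorrho would need Pelrax (B5), but Pelrax is never earned. No rule produces Marnex, and it is not given.

Ulesyl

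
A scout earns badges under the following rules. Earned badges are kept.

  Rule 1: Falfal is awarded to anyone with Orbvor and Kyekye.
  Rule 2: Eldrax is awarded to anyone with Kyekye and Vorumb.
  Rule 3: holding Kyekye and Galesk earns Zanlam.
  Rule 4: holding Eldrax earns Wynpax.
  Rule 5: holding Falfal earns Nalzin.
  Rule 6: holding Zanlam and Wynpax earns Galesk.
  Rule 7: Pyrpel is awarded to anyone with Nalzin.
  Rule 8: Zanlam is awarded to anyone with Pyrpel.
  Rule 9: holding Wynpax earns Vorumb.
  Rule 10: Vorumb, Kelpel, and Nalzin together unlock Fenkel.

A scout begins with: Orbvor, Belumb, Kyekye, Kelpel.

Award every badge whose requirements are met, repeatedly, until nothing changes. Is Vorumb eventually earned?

Vorumb would need Wynpax (Rule 9), but Wynpax is never earned.

No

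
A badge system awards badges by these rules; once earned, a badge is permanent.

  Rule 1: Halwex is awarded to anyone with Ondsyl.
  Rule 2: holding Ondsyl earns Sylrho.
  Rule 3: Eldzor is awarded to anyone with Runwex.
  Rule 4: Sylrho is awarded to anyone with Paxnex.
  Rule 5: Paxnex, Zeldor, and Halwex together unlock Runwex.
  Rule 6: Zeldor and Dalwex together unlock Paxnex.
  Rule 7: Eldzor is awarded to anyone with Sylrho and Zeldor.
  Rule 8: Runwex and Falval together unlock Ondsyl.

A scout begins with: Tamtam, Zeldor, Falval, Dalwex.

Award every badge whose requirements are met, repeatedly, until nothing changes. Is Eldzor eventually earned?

With Zeldor and Dalwex, Paxnex is earned (Rule 6).
With Paxnex, Sylrho is earned (Rule 4).
With Sylrho and Zeldor, Eldzor is earned (Rule 7).

Yes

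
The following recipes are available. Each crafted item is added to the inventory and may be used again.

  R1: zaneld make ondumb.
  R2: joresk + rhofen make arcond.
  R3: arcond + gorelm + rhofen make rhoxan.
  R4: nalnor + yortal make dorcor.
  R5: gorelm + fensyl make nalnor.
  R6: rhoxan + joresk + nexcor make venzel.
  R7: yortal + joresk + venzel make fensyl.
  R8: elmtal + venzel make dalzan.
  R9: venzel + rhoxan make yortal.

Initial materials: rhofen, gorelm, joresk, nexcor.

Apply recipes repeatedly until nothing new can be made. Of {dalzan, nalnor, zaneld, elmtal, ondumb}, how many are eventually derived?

1

Using R2, joresk and rhofen make arcond.
Using R3, arcond, gorelm, and rhofen make rhoxan.
rhoxan + joresk + nexcor → venzel (R6).
Using R9, venzel and rhoxan make yortal.
Using R7, yortal, joresk, and venzel make fensyl.
Using R5, gorelm and fensyl make nalnor.
dalzan would need elmtal and venzel (R8), but elmtal is never obtained.
nalnor: reached.
No rule produces zaneld, and it is not given.
No rule produces elmtal, and it is not given.
ondumb would need zaneld (R1), but zaneld is never obtained.
Reached: nalnor — 1 of the 5.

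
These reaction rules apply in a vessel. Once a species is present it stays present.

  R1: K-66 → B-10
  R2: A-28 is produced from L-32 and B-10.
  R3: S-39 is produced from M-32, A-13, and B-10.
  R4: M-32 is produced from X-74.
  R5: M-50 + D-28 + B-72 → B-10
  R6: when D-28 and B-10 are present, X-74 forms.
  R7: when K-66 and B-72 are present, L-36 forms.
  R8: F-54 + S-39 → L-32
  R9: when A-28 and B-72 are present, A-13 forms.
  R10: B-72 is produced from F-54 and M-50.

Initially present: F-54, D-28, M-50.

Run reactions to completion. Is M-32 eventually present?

F-54 and M-50 present → B-72 forms (R10).
M-50, D-28, and B-72 present → B-10 forms (R5).
D-28 and B-10 present → X-74 forms (R6).
X-74 present → M-32 forms (R4).

Yes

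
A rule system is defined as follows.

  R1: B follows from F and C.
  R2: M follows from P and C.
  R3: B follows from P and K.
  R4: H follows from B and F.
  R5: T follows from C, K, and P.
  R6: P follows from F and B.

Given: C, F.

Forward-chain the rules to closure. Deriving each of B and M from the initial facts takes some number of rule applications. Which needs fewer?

B

B: F and C hold, so B follows (R1). [1 rule application]
M: F and C hold, so B follows (R1). From F and B, R6 gives P. P and C hold, so M follows (R2). [3 rule applications]
B needs fewer.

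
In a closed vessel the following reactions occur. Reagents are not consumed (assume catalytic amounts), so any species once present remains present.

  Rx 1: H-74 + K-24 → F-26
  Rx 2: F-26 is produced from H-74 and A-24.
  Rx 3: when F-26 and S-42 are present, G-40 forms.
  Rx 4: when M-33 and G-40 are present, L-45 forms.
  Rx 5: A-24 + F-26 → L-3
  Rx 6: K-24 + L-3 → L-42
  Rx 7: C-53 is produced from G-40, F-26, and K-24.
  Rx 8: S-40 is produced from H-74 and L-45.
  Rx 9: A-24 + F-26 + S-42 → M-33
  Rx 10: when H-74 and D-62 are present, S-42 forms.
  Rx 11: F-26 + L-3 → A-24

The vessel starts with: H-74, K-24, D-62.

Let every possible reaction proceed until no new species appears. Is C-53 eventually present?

Yes

H-74 and K-24 present → F-26 forms (Rx 1).
H-74 and D-62 present → S-42 forms (Rx 10).
F-26 and S-42 present → G-40 forms (Rx 3).
G-40, F-26, and K-24 present → C-53 forms (Rx 7).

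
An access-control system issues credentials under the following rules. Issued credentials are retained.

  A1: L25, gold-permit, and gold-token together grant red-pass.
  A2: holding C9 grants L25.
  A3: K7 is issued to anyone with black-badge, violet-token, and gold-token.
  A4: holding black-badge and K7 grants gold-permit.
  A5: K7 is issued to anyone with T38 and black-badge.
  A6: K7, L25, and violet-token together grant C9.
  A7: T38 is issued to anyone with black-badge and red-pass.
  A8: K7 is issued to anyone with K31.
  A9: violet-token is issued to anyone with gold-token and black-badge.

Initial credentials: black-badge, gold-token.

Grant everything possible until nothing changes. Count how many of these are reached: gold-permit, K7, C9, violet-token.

Holding gold-token and black-badge grants violet-token (A9).
Holding black-badge, violet-token, and gold-token grants K7 (A3).
Holding black-badge and K7 grants gold-permit (A4).
gold-permit: reached.
K7: reached.
C9 would need K7, L25, and violet-token (A6), but L25 is never granted.
violet-token: reached.
Reached: gold-permit, K7, and violet-token — 3 of the 4.

3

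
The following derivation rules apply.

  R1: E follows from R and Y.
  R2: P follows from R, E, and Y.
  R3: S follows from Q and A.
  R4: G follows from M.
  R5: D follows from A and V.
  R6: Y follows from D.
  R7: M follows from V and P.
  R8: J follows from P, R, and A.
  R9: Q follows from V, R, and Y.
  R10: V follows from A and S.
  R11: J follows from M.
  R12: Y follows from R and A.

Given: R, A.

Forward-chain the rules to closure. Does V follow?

No

V would need A and S (R10), but S is never established.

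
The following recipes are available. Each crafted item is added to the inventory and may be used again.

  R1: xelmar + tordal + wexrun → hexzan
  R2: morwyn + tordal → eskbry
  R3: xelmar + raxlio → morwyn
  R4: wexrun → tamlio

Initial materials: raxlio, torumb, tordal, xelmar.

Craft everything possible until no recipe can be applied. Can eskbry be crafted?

Yes

xelmar + raxlio → morwyn (R3).
Using R2, morwyn and tordal make eskbry.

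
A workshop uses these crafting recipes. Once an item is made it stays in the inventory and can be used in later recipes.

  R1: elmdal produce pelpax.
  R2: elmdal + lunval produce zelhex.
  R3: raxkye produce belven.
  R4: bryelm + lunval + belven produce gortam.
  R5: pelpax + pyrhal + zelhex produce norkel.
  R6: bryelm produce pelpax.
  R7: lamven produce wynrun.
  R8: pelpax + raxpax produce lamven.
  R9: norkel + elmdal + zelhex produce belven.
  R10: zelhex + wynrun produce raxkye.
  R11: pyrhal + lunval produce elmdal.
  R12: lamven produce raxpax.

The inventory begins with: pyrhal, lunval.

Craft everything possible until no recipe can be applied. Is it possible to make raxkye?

raxkye would need zelhex and wynrun (R10), but wynrun is never obtained.

No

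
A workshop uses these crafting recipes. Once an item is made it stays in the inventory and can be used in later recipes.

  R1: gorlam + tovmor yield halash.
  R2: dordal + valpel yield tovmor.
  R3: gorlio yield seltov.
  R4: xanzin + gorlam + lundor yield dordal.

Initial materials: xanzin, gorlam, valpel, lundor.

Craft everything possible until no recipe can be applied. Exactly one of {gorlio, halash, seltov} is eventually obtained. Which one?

halash

Using R4, xanzin, gorlam, and lundor make dordal.
Using R2, dordal and valpel make tovmor.
gorlam + tovmor → halash (R1).
seltov would need gorlio (R3), but gorlio is never obtained. No rule produces gorlio, and it is not given.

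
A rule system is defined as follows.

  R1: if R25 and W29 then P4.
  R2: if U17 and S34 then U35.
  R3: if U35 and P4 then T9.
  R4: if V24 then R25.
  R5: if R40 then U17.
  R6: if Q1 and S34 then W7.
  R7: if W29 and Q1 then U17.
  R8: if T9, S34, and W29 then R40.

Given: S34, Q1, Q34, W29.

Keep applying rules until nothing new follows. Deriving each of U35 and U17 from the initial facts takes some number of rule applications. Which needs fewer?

U17

U17: From W29 and Q1, R7 gives U17. [1 rule application]
U35: From W29 and Q1, R7 gives U17. U17 and S34 hold, so U35 follows (R2). [2 rule applications]
U17 needs fewer.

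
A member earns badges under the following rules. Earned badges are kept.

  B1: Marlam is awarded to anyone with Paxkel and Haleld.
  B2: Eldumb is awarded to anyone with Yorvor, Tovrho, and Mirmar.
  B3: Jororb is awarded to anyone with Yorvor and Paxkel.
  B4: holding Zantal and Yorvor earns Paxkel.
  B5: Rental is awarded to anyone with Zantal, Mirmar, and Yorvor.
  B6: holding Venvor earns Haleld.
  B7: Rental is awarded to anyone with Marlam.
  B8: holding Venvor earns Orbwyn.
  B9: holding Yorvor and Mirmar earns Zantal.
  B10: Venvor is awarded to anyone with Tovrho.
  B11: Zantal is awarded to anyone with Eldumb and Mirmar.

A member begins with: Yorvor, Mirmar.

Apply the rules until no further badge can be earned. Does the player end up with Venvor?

Venvor would need Tovrho (B10), but Tovrho is never earned.

No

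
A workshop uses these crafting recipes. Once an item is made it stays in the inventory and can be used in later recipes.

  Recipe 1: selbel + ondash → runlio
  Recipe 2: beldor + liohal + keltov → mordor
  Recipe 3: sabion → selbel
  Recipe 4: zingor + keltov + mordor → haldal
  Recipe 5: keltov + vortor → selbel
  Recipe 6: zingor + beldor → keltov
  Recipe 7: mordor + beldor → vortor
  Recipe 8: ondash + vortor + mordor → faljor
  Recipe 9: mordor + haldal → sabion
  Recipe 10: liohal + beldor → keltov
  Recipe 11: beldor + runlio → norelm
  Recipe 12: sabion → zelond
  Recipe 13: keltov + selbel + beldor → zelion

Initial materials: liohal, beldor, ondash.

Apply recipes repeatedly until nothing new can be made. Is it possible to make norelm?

liohal + beldor → keltov (Recipe 10).
Using Recipe 2, beldor, liohal, and keltov make mordor.
mordor + beldor → vortor (Recipe 7).
Using Recipe 5, keltov and vortor make selbel.
Using Recipe 1, selbel and ondash make runlio.
Using Recipe 11, beldor and runlio make norelm.

Yes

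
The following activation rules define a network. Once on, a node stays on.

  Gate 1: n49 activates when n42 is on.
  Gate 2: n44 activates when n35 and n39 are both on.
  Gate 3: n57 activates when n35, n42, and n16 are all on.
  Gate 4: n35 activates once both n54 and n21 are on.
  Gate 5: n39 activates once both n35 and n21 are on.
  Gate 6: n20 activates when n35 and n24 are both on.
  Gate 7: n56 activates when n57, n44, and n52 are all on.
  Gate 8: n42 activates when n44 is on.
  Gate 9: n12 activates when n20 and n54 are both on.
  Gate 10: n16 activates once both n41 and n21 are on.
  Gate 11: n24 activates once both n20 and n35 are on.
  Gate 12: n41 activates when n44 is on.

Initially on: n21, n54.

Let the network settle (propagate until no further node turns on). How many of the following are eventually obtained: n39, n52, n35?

2

Gate 4: n54 and n21 on → n35 on.
n35 and n21 are on, so n39 activates (Gate 5).
n39: reached.
No rule produces n52, and it is not given.
n35: reached.
Reached: n39 and n35 — 2 of the 3.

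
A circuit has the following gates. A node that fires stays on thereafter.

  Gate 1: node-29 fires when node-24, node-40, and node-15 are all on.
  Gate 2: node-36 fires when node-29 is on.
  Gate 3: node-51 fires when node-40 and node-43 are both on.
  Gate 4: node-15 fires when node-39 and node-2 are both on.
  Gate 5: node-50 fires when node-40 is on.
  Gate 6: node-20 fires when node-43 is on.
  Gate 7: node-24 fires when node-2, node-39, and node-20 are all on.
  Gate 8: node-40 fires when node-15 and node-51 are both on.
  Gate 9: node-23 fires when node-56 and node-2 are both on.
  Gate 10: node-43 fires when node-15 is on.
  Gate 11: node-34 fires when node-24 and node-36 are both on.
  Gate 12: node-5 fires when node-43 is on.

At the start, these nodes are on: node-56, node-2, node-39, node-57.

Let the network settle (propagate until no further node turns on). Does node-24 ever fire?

Yes

Gate 4: node-39 and node-2 on → node-15 on.
node-15 is on, so node-43 fires (Gate 10).
node-43 is on, so node-20 fires (Gate 6).
node-2, node-39, and node-20 are on, so node-24 fires (Gate 7).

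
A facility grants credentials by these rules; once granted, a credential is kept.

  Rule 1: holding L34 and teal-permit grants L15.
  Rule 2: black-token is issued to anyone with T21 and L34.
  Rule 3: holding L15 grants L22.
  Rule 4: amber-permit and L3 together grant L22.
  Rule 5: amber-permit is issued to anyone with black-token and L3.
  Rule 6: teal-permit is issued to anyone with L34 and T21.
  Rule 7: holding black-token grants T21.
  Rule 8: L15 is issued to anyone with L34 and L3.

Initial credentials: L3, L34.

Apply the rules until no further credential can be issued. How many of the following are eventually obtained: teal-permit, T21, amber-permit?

teal-permit would need L34 and T21 (Rule 6), but T21 is never granted.
T21 would need black-token (Rule 7), but black-token is never granted.
amber-permit would need black-token and L3 (Rule 5), but black-token is never granted.
None of the 3 are reached.

0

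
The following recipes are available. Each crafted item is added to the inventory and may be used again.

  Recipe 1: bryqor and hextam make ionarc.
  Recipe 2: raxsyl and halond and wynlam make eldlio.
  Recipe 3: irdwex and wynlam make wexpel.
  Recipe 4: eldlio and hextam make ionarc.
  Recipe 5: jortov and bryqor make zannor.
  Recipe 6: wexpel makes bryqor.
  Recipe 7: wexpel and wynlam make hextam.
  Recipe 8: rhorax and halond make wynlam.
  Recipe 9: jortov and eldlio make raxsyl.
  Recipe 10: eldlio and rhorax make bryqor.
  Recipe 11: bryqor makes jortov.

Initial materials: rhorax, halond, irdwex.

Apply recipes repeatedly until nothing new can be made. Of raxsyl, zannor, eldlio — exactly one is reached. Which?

rhorax and halond → wynlam (Recipe 8).
Using Recipe 3, irdwex and wynlam make wexpel.
Using Recipe 6, wexpel makes bryqor.
bryqor → jortov (Recipe 11).
Using Recipe 5, jortov and bryqor make zannor.
raxsyl would need jortov and eldlio (Recipe 9), but eldlio is never obtained. eldlio would need raxsyl, halond, and wynlam (Recipe 2), but raxsyl is never obtained.

zannor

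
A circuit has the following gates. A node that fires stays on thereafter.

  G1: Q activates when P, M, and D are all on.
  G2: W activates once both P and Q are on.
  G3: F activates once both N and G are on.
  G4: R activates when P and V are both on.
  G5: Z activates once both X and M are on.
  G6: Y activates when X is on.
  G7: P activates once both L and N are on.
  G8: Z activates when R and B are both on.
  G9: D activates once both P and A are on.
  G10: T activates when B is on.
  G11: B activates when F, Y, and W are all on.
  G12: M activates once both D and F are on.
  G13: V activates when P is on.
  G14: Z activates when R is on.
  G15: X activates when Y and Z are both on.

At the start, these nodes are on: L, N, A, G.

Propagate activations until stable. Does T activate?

No

T would need B (G10), but B never turns on.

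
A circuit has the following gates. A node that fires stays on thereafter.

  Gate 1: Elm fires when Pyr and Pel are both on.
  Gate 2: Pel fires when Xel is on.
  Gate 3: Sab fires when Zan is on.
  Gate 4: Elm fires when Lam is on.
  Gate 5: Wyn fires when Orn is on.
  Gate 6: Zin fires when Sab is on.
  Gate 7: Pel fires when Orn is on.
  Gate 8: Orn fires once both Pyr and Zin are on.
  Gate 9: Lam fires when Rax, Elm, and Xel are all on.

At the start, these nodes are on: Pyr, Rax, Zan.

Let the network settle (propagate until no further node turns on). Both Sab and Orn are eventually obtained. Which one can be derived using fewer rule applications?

Sab: Zan is on, so Sab fires (Gate 3). [1 rule application]
Orn: Zan is on, so Sab fires (Gate 3). Gate 6: Sab on → Zin on. Pyr and Zin are on, so Orn fires (Gate 8). [3 rule applications]
Sab needs fewer.

Sab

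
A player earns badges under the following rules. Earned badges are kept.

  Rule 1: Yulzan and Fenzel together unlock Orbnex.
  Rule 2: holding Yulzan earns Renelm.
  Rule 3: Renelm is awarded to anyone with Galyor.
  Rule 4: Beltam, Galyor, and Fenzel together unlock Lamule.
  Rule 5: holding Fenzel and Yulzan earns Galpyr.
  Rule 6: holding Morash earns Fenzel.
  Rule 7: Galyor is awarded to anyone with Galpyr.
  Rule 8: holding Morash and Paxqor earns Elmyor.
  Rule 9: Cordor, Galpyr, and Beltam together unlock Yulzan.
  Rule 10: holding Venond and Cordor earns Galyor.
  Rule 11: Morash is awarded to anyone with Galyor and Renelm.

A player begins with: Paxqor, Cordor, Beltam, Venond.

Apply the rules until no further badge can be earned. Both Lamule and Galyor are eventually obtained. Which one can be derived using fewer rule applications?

Galyor: With Venond and Cordor, Galyor is earned (Rule 10). [1 rule application]
Lamule: With Venond and Cordor, Galyor is earned (Rule 10). With Galyor, Renelm is earned (Rule 3). With Galyor and Renelm, Morash is earned (Rule 11). With Morash, Fenzel is earned (Rule 6). With Beltam, Galyor, and Fenzel, Lamule is earned (Rule 4). [5 rule applications]
Galyor needs fewer.

Galyor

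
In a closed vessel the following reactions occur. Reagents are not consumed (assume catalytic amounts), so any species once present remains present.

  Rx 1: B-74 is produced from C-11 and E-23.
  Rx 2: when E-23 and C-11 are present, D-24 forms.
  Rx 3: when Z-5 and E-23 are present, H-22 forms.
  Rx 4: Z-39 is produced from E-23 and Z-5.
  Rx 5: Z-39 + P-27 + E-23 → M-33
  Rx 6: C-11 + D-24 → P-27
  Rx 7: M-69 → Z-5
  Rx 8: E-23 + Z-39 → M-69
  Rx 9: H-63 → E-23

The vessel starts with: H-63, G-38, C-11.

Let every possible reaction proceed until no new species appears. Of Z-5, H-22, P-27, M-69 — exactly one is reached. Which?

H-63 present → E-23 forms (Rx 9).
E-23 and C-11 present → D-24 forms (Rx 2).
C-11 and D-24 present → P-27 forms (Rx 6).
M-69 would need E-23 and Z-39 (Rx 8), but Z-39 never forms. Z-5 would need M-69 (Rx 7), but M-69 never forms. H-22 would need Z-5 and E-23 (Rx 3), but Z-5 never forms.

P-27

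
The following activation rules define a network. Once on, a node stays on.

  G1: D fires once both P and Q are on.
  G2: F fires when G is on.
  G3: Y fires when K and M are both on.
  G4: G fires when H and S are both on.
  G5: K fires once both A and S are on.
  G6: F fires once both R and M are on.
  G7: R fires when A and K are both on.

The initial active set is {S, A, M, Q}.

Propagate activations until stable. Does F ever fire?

Yes

A and S are on, so K fires (G5).
G7: A and K on → R on.
R and M are on, so F fires (G6).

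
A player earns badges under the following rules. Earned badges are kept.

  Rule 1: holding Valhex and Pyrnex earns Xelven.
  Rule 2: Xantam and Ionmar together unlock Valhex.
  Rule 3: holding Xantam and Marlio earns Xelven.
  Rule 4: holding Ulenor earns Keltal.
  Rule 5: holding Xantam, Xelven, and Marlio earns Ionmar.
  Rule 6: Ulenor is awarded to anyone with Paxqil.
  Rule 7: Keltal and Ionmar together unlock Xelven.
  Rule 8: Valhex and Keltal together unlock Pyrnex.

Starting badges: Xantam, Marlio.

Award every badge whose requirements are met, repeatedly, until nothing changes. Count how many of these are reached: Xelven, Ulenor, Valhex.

2

With Xantam and Marlio, Xelven is earned (Rule 3).
With Xantam, Xelven, and Marlio, Ionmar is earned (Rule 5).
With Xantam and Ionmar, Valhex is earned (Rule 2).
Xelven: reached.
Ulenor would need Paxqil (Rule 6), but Paxqil is never earned.
Valhex: reached.
Reached: Xelven and Valhex — 2 of the 3.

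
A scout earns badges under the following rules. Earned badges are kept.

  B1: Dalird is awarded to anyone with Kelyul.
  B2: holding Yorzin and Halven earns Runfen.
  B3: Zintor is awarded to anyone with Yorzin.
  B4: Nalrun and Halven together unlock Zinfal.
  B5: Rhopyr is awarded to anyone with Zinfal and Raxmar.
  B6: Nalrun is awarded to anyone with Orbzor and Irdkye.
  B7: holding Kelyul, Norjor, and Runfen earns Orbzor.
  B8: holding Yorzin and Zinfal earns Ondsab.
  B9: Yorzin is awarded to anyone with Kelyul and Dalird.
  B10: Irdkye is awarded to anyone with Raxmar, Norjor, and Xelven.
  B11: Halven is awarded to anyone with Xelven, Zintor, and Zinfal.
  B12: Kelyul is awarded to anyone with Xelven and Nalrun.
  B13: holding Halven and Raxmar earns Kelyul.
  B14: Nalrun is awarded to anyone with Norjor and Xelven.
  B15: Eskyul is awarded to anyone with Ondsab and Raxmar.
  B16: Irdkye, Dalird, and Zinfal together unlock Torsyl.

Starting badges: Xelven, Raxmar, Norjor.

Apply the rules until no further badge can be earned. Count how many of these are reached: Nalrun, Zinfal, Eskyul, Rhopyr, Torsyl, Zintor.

2

With Norjor and Xelven, Nalrun is earned (B14).
With Xelven and Nalrun, Kelyul is earned (B12).
With Kelyul, Dalird is earned (B1).
With Kelyul and Dalird, Yorzin is earned (B9).
With Yorzin, Zintor is earned (B3).
Nalrun: reached.
Zinfal would need Nalrun and Halven (B4), but Halven is never earned.
Eskyul would need Ondsab and Raxmar (B15), but Ondsab is never earned.
Rhopyr would need Zinfal and Raxmar (B5), but Zinfal is never earned.
Torsyl would need Irdkye, Dalird, and Zinfal (B16), but Zinfal is never earned.
Zintor: reached.
Reached: Nalrun and Zintor — 2 of the 6.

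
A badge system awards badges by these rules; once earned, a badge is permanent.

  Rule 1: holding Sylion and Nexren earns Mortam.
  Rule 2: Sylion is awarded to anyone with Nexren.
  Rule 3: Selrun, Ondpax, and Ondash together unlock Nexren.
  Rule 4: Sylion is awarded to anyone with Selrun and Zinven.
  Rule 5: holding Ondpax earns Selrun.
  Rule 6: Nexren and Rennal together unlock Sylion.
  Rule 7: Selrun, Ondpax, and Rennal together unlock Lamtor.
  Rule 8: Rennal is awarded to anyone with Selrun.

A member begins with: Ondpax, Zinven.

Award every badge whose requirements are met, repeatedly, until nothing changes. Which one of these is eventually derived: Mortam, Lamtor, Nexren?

Lamtor

With Ondpax, Selrun is earned (Rule 5).
With Selrun, Rennal is earned (Rule 8).
With Selrun, Ondpax, and Rennal, Lamtor is earned (Rule 7).
Nexren would need Selrun, Ondpax, and Ondash (Rule 3), but Ondash is never earned. Mortam would need Sylion and Nexren (Rule 1), but Nexren is never earned.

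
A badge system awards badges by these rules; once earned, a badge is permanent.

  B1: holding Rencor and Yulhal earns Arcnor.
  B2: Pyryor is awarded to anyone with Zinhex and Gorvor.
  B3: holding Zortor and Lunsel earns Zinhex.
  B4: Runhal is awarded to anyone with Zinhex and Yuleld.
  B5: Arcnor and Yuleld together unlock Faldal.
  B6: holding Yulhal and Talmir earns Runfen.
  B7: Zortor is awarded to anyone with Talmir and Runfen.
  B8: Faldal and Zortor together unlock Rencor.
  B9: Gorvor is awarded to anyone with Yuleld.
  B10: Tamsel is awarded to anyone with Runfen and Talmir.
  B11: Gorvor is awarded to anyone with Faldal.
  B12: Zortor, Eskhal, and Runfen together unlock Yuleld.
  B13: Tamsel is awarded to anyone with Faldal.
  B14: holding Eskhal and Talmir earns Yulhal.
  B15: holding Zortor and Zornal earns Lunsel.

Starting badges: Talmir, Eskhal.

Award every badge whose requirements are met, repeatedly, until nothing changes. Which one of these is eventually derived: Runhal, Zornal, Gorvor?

With Eskhal and Talmir, Yulhal is earned (B14).
With Yulhal and Talmir, Runfen is earned (B6).
With Talmir and Runfen, Zortor is earned (B7).
With Zortor, Eskhal, and Runfen, Yuleld is earned (B12).
With Yuleld, Gorvor is earned (B9).
Runhal would need Zinhex and Yuleld (B4), but Zinhex is never earned. No rule produces Zornal, and it is not given.

Gorvor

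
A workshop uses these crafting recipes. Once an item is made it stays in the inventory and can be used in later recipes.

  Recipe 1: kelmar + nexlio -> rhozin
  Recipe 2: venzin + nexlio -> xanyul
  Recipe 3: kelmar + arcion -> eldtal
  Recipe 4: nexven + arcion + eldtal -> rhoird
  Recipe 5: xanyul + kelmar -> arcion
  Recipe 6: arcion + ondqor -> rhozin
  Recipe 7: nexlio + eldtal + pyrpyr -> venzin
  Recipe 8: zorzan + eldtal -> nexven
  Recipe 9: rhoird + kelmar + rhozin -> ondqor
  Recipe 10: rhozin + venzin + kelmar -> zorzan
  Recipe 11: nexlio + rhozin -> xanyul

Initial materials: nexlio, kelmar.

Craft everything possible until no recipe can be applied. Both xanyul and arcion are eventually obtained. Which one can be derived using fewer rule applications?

xanyul

xanyul: kelmar + nexlio -> rhozin (Recipe 1). nexlio + rhozin -> xanyul (Recipe 11). [2 rule applications]
arcion: Using Recipe 1, kelmar and nexlio make rhozin. Using Recipe 11, nexlio and rhozin make xanyul. xanyul + kelmar -> arcion (Recipe 5). [3 rule applications]
xanyul needs fewer.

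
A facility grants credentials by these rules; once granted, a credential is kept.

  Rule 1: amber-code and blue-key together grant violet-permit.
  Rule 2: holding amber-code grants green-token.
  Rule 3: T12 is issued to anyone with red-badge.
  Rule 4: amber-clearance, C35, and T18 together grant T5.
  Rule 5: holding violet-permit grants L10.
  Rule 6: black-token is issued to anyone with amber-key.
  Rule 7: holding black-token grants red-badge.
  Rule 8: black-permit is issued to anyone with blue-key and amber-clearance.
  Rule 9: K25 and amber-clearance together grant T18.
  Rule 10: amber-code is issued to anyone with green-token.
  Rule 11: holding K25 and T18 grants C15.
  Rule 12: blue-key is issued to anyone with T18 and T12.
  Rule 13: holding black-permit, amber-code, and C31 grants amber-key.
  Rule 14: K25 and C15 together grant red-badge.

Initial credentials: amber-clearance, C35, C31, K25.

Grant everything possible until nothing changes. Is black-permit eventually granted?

Yes

Holding K25 and amber-clearance grants T18 (Rule 9).
Holding K25 and T18 grants C15 (Rule 11).
Holding K25 and C15 grants red-badge (Rule 14).
Holding red-badge grants T12 (Rule 3).
Holding T18 and T12 grants blue-key (Rule 12).
Holding blue-key and amber-clearance grants black-permit (Rule 8).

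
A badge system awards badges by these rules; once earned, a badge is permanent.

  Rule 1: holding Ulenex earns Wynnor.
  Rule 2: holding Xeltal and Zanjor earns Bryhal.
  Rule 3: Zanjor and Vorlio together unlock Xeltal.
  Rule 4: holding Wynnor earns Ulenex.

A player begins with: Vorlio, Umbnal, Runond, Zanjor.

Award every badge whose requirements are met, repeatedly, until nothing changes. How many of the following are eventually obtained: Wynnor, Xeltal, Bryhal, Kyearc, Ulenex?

2

With Zanjor and Vorlio, Xeltal is earned (Rule 3).
With Xeltal and Zanjor, Bryhal is earned (Rule 2).
Wynnor would need Ulenex (Rule 1), but Ulenex is never earned.
Xeltal: reached.
Bryhal: reached.
No rule produces Kyearc, and it is not given.
Ulenex would need Wynnor (Rule 4), but Wynnor is never earned.
Reached: Xeltal and Bryhal — 2 of the 5.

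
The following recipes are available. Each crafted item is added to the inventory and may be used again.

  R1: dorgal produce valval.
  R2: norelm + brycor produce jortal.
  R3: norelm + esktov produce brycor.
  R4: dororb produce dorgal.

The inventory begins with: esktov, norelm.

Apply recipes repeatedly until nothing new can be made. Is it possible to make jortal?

Using R3, norelm and esktov make brycor.
norelm + brycor → jortal (R2).

Yes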